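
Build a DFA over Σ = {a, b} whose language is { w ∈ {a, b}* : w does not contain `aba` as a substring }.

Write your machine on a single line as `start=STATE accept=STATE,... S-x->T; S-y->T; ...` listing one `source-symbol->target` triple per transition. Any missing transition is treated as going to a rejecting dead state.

This is the complement of 'contains `aba`'. Use the same substring-matching states — q0 through q3 holding how much of `aba` has just been matched — but flip the accepting set: everything except the trap q3 accepts.
        a   b  
>* q0   q1  q0 
 * q1   q1  q2 
 * q2   q3  q0 
   q3   q3  q3 
(> = start, * = accepting)

start=q0; accept=q0,q1,q2; q0-a->q1; q0-b->q0; q1-a->q1; q1-b->q2; q2-a->q3; q2-b->q0; q3-a->q3; q3-b->q3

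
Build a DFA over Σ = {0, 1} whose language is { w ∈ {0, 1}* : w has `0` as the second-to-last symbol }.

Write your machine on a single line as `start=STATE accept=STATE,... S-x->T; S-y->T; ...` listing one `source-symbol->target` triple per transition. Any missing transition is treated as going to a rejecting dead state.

Because acceptance depends on a position counted from the end, the machine has to buffer the most recent 2 symbols. Make each state the string of the last up-to-2 symbols read; on input `x` shift the window left and append `x`. Accept when the buffered window has length 2 and begins with `0`.
With 7 states:
       0  1 
>  A   B  C 
   B   D  E 
   C   F  G 
 * D   D  E 
 * E   F  G 
   F   D  E 
   G   F  G 
(> = start, * = accepting)

start=A; accept=D,E; A-0->B; A-1->C; B-0->D; B-1->E; C-0->F; C-1->G; D-0->D; D-1->E; E-0->F; E-1->G; F-0->D; F-1->E; G-0->F; G-1->G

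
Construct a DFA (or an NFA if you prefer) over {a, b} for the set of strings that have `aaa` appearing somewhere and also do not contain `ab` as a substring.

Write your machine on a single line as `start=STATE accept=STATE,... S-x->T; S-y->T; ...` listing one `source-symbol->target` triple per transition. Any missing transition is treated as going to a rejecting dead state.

Handle the two conditions separately and then intersect. One (4 states) tracks whether and how much of `aaa` has been seen; the other (3 states) tracks partial matches of the forbidden pattern `ab`. Each combined state is a pair, one component from each; accept when both components accept.
An 8-state machine:
        a   b  
>  s0   s1  s0 
   s1   s2  s3 
   s2   s4  s3 
   s3   s5  s3 
 * s4   s4  s6 
   s5   s7  s3 
   s6   s6  s6 
   s7   s6  s3 
(> = start, * = accepting)

start=s0; accept=s4; s0-a->s1; s0-b->s0; s1-a->s2; s1-b->s3; s2-a->s4; s2-b->s3; s3-a->s5; s3-b->s3; s4-a->s4; s4-b->s6; s5-a->s7; s5-b->s3; s6-a->s6; s6-b->s6; s7-a->s6; s7-b->s3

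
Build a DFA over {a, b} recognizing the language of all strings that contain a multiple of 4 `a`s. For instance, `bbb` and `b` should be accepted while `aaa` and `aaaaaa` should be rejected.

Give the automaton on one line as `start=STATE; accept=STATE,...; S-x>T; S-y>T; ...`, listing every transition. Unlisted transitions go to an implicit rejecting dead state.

start=q0; accept=q0; q0-a>q1; q0-b>q0; q1-a>q2; q1-b>q1; q2-a>q3; q2-b>q2; q3-a>q0; q3-b>q3

Keep the running count of `a`s modulo 4: each `a` advances along the cycle q0 → q1 → q2 → q3 → q0 while other symbols loop. Accept at q0.
4 states suffice.
        a   b  
>* q0   q1  q0 
   q1   q2  q1 
   q2   q3  q2 
   q3   q0  q3 
(> = start, * = accepting)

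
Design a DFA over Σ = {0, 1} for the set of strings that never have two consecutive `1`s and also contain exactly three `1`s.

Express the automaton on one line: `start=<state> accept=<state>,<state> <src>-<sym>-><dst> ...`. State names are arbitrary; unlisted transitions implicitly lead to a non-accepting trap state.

start=q0 accept=q6 q0-0->q0 q0-1->q1 q1-0->q2 q1-1->q3 q2-0->q2 q2-1->q4 q3-0->q3 q3-1->q3 q4-0->q5 q4-1->q3 q5-0->q5 q5-1->q6 q6-0->q6 q6-1->q3

Build one automaton per condition and run them in lockstep. The first has 3 states tracking partial matches of the forbidden pattern `11`; the second has 5 states tracking the count of `1`s, saturating at 4. A product state is a pair (one from each), accepting exactly when both do. Minimizing collapses redundant product states.
        0   1  
>  q0   q0  q1 
   q1   q2  q3 
   q2   q2  q4 
   q3   q3  q3 
   q4   q5  q3 
   q5   q5  q6 
 * q6   q6  q3 
(> = start, * = accepting)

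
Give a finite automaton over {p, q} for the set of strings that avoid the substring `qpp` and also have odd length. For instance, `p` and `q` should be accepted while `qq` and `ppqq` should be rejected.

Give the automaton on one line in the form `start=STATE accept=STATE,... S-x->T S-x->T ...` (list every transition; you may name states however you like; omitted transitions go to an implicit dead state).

Run two small machines in parallel and take their product. One (4 states) tracks partial matches of the forbidden pattern `qpp`; the other (2 states) tracks the input length modulo 2. Each combined state is a pair, one component from each; accept when both components accept.
An 8-state machine:
       p  q 
>  A   B  C 
 * B   A  D 
 * C   E  D 
   D   F  C 
   E   G  C 
 * F   H  D 
   G   H  H 
   H   G  G 
(> = start, * = accepting)

start=A accept=B,C,F A-p->B A-q->C B-p->A B-q->D C-p->E C-q->D D-p->F D-q->C E-p->G E-q->C F-p->H F-q->D G-p->H G-q->H H-p->G H-q->G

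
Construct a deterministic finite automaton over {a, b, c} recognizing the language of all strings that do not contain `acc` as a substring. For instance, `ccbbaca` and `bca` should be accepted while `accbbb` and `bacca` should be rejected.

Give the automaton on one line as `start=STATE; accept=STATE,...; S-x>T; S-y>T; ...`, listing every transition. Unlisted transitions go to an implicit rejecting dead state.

start=s0; accept=s0,s1,s2; s0-a>s1; s0-b>s0; s0-c>s0; s1-a>s1; s1-b>s0; s1-c>s2; s2-a>s1; s2-b>s0; s2-c>s3; s3-a>s3; s3-b>s3; s3-c>s3

This is the complement of 'contains `acc`'. Use the same substring-matching states — s0 through s3 holding how much of `acc` has just been matched — but flip the accepting set: everything except the trap s3 accepts.
With 4 states:
        a   b   c  
>* s0   s1  s0  s0 
 * s1   s1  s0  s2 
 * s2   s1  s0  s3 
   s3   s3  s3  s3 
(> = start, * = accepting)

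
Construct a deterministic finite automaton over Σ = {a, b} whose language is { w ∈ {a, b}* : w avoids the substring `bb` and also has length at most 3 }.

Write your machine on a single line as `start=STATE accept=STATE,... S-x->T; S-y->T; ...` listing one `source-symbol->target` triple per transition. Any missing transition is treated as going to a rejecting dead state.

Handle the two conditions separately and then intersect. The first has 3 states tracking partial matches of the forbidden pattern `bb`; the second has 5 states tracking the input length, saturating at 4. A product state is a pair (one from each), accepting exactly when both do. Minimizing collapses redundant product states.
        a   b  
>* q0   q1  q2 
 * q1   q3  q4 
 * q2   q3  q5 
 * q3   q6  q6 
 * q4   q6  q5 
   q5   q5  q5 
 * q6   q5  q5 
(> = start, * = accepting)

start=q0; accept=q0,q1,q2,q3,q4,q6; q0-a->q1; q0-b->q2; q1-a->q3; q1-b->q4; q2-a->q3; q2-b->q5; q3-a->q6; q3-b->q6; q4-a->q6; q4-b->q5; q5-a->q5; q5-b->q5; q6-a->q5; q6-b->q5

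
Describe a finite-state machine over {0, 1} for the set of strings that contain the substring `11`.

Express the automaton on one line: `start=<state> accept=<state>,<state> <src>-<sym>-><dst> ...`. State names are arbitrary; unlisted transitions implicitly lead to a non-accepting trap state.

Track how much of `11` has been matched so far: state q0 is no progress, q2 is the absorbing accept state reached once `11` has occurred. Intermediate states record partial matches; on a mismatch, fall back to the longest reusable overlap.
A 3-state machine:
        0   1  
>  q0   q0  q1 
   q1   q0  q2 
 * q2   q2  q2 
(> = start, * = accepting)

start=q0 accept=q2 q0-0->q0 q0-1->q1 q1-0->q0 q1-1->q2 q2-0->q2 q2-1->q2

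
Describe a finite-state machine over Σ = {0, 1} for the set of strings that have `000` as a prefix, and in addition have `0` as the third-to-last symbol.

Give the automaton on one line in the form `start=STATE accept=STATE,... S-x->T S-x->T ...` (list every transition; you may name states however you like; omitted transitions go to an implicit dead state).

Run two small machines in parallel and take their product. The first has 5 states tracking whether the input so far still matches the prefix `000`; the second has 15 states tracking the last 3 symbols read. A product state is a pair (one from each), accepting exactly when both do.
With 23 states:
          0    1  
>  q0     q1   q2 
   q1     q3   q4 
   q2     q5   q6 
   q3     q7   q8 
   q4     q9  q10 
   q5    q11  q12 
   q6    q13  q14 
 * q7     q7  q15 
   q8     q9  q10 
   q9    q11  q12 
   q10   q13  q14 
   q11   q16   q8 
   q12    q9  q10 
   q13   q11  q12 
   q14   q13  q14 
 * q15   q17  q18 
   q16   q16   q8 
 * q17   q19  q20 
 * q18   q21  q22 
   q19    q7  q15 
   q20   q17  q18 
   q21   q19  q20 
   q22   q21  q22 
(> = start, * = accepting)

start=q0 accept=q7,q15,q17,q18 q0-0->q1 q0-1->q2 q1-0->q3 q1-1->q4 q2-0->q5 q2-1->q6 q3-0->q7 q3-1->q8 q4-0->q9 q4-1->q10 q5-0->q11 q5-1->q12 q6-0->q13 q6-1->q14 q7-0->q7 q7-1->q15 q8-0->q9 q8-1->q10 q9-0->q11 q9-1->q12 q10-0->q13 q10-1->q14 q11-0->q16 q11-1->q8 q12-0->q9 q12-1->q10 q13-0->q11 q13-1->q12 q14-0->q13 q14-1->q14 q15-0->q17 q15-1->q18 q16-0->q16 q16-1->q8 q17-0->q19 q17-1->q20 q18-0->q21 q18-1->q22 q19-0->q7 q19-1->q15 q20-0->q17 q20-1->q18 q21-0->q19 q21-1->q20 q22-0->q21 q22-1->q22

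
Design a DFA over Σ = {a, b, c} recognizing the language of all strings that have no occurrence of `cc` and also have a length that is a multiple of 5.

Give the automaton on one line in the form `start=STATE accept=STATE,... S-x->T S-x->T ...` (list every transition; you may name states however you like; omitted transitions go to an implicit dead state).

Run two small machines in parallel and take their product. One (3 states) tracks partial matches of the forbidden pattern `cc`; the other (5 states) tracks the input length modulo 5. Each combined state is a pair, one component from each; accept when both components accept.
          a    b    c  
>* q0     q1   q1   q2 
   q1     q3   q3   q4 
   q2     q3   q3   q5 
   q3     q6   q6   q7 
   q4     q6   q6   q8 
   q5     q8   q8   q8 
   q6     q9   q9  q10 
   q7     q9   q9  q11 
   q8    q11  q11  q11 
   q9     q0   q0  q12 
   q10    q0   q0  q13 
   q11   q13  q13  q13 
 * q12    q1   q1  q14 
   q13   q14  q14  q14 
   q14    q5   q5   q5 
(> = start, * = accepting)

start=q0 accept=q0,q12 q0-a->q1 q0-b->q1 q0-c->q2 q1-a->q3 q1-b->q3 q1-c->q4 q2-a->q3 q2-b->q3 q2-c->q5 q3-a->q6 q3-b->q6 q3-c->q7 q4-a->q6 q4-b->q6 q4-c->q8 q5-a->q8 q5-b->q8 q5-c->q8 q6-a->q9 q6-b->q9 q6-c->q10 q7-a->q9 q7-b->q9 q7-c->q11 q8-a->q11 q8-b->q11 q8-c->q11 q9-a->q0 q9-b->q0 q9-c->q12 q10-a->q0 q10-b->q0 q10-c->q13 q11-a->q13 q11-b->q13 q11-c->q13 q12-a->q1 q12-b->q1 q12-c->q14 q13-a->q14 q13-b->q14 q13-c->q14 q14-a->q5 q14-b->q5 q14-c->q5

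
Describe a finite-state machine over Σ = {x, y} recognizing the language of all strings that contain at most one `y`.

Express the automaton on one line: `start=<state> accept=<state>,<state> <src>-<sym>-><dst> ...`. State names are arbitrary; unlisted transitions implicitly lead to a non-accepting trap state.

Only the number of `y`s matters, and only up to 2. Make a chain A → B → C advanced by each `y` (with C absorbing); every other symbol self-loops. The accepting set is {A, B}.
3 states suffice.
       x  y 
>* A   A  B 
 * B   B  C 
   C   C  C 
(> = start, * = accepting)

start=A accept=A,B A-x->A A-y->B B-x->B B-y->C C-x->C C-y->C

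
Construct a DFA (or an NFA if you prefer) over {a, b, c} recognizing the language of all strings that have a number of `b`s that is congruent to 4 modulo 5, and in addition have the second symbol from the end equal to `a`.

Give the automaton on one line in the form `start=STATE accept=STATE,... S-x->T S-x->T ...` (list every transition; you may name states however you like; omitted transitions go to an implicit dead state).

start=q0 accept=q6,q8 q0-a->q0 q0-b->q1 q0-c->q0 q1-a->q1 q1-b->q2 q1-c->q1 q2-a->q2 q2-b->q3 q2-c->q2 q3-a->q4 q3-b->q5 q3-c->q3 q4-a->q4 q4-b->q6 q4-c->q3 q5-a->q7 q5-b->q0 q5-c->q5 q6-a->q7 q6-b->q0 q6-c->q5 q7-a->q8 q7-b->q0 q7-c->q6 q8-a->q8 q8-b->q0 q8-c->q6

Run two small machines in parallel and take their product. The first has 5 states tracking the count of `b`s modulo 5; the second has 13 states tracking the last 2 symbols read. A product state is a pair (one from each), accepting exactly when both do. Minimizing collapses redundant product states.
9 states suffice.
        a   b   c  
>  q0   q0  q1  q0 
   q1   q1  q2  q1 
   q2   q2  q3  q2 
   q3   q4  q5  q3 
   q4   q4  q6  q3 
   q5   q7  q0  q5 
 * q6   q7  q0  q5 
   q7   q8  q0  q6 
 * q8   q8  q0  q6 
(> = start, * = accepting)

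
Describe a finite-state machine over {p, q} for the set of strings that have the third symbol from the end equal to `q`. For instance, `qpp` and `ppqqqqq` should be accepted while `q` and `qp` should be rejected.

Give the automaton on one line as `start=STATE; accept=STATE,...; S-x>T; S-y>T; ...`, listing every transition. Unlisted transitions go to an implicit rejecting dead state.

A DFA must remember the last 3 symbols (since which symbol is third-to-last isn't known until the input ends). Use one state per possible window of the last ≤3 symbols; accept from those whose window starts with `q`.
          p    q  
>  S0     S1   S2 
   S1     S3   S4 
   S2     S5   S6 
   S3     S7   S8 
   S4     S9  S10 
   S5    S11  S12 
   S6    S13  S14 
   S7     S7   S8 
   S8     S9  S10 
   S9    S11  S12 
   S10   S13  S14 
 * S11    S7   S8 
 * S12    S9  S10 
 * S13   S11  S12 
 * S14   S13  S14 
(> = start, * = accepting)

start=S0; accept=S11,S12,S13,S14; S0-p>S1; S0-q>S2; S1-p>S3; S1-q>S4; S2-p>S5; S2-q>S6; S3-p>S7; S3-q>S8; S4-p>S9; S4-q>S10; S5-p>S11; S5-q>S12; S6-p>S13; S6-q>S14; S7-p>S7; S7-q>S8; S8-p>S9; S8-q>S10; S9-p>S11; S9-q>S12; S10-p>S13; S10-q>S14; S11-p>S7; S11-q>S8; S12-p>S9; S12-q>S10; S13-p>S11; S13-q>S12; S14-p>S13; S14-q>S14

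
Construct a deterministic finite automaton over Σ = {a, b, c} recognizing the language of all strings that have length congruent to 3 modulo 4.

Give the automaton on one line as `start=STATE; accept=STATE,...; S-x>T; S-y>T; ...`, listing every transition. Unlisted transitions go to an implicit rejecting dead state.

Only the length mod 4 matters, so use a 4-cycle: from any state, every input symbol moves to the next state, wrapping S3 back to S0. Mark S3 accepting.
        a   b   c  
>  S0   S1  S1  S1 
   S1   S2  S2  S2 
   S2   S3  S3  S3 
 * S3   S0  S0  S0 
(> = start, * = accepting)

start=S0; accept=S3; S0-a>S1; S0-b>S1; S0-c>S1; S1-a>S2; S1-b>S2; S1-c>S2; S2-a>S3; S2-b>S3; S2-c>S3; S3-a>S0; S3-b>S0; S3-c>S0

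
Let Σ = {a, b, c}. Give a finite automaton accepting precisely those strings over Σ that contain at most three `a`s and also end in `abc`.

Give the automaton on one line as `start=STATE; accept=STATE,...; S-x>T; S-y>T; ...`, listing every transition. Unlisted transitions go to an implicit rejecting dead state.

start=q0; accept=q8,q12,q15; q0-a>q1; q0-b>q0; q0-c>q0; q1-a>q2; q1-b>q3; q1-c>q4; q2-a>q5; q2-b>q6; q2-c>q7; q3-a>q2; q3-b>q4; q3-c>q8; q4-a>q2; q4-b>q4; q4-c>q4; q5-a>q9; q5-b>q10; q5-c>q11; q6-a>q5; q6-b>q7; q6-c>q12; q7-a>q5; q7-b>q7; q7-c>q7; q8-a>q2; q8-b>q4; q8-c>q4; q9-a>q9; q9-b>q13; q9-c>q14; q10-a>q9; q10-b>q11; q10-c>q15; q11-a>q9; q11-b>q11; q11-c>q11; q12-a>q5; q12-b>q7; q12-c>q7; q13-a>q9; q13-b>q14; q13-c>q16; q14-a>q9; q14-b>q14; q14-c>q14; q15-a>q9; q15-b>q11; q15-c>q11; q16-a>q9; q16-b>q14; q16-c>q14

Build one automaton per condition and run them in lockstep. One (5 states) tracks the count of `a`s, saturating at 4; the other (4 states) tracks how much of the suffix `abc` has currently been matched. Each combined state is a pair, one component from each; accept when both components accept.
17 states suffice.
          a    b    c  
>  q0     q1   q0   q0 
   q1     q2   q3   q4 
   q2     q5   q6   q7 
   q3     q2   q4   q8 
   q4     q2   q4   q4 
   q5     q9  q10  q11 
   q6     q5   q7  q12 
   q7     q5   q7   q7 
 * q8     q2   q4   q4 
   q9     q9  q13  q14 
   q10    q9  q11  q15 
   q11    q9  q11  q11 
 * q12    q5   q7   q7 
   q13    q9  q14  q16 
   q14    q9  q14  q14 
 * q15    q9  q11  q11 
   q16    q9  q14  q14 
(> = start, * = accepting)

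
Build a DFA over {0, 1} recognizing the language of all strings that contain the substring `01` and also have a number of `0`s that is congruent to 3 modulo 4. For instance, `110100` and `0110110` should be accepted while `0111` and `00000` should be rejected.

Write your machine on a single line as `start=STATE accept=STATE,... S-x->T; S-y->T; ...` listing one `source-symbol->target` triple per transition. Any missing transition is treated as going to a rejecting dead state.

Handle the two conditions separately and then intersect. The first has 3 states tracking whether and how much of `01` has been seen; the second has 4 states tracking the count of `0`s modulo 4. A product state is a pair (one from each), accepting exactly when both do.
A 9-state machine:
       0  1 
>  A   B  A 
   B   C  D 
   C   E  F 
   D   F  D 
   E   G  H 
   F   H  F 
   G   B  I 
 * H   I  H 
   I   D  I 
(> = start, * = accepting)

start=A; accept=H; A-0->B; A-1->A; B-0->C; B-1->D; C-0->E; C-1->F; D-0->F; D-1->D; E-0->G; E-1->H; F-0->H; F-1->F; G-0->B; G-1->I; H-0->I; H-1->H; I-0->D; I-1->I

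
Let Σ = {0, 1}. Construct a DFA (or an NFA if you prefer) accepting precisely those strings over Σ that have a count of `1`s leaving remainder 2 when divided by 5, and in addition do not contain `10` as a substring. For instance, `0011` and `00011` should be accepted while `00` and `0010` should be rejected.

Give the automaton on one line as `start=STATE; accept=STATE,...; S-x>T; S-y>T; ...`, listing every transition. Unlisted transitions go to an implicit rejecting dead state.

Handle the two conditions separately and then intersect. One (5 states) tracks the count of `1`s modulo 5; the other (3 states) tracks partial matches of the forbidden pattern `10`. Each combined state is a pair, one component from each; accept when both components accept. Equivalent product states are then merged.
With 7 states:
        0   1  
>  S0   S0  S1 
   S1   S2  S3 
   S2   S2  S2 
 * S3   S2  S4 
   S4   S2  S5 
   S5   S2  S6 
   S6   S2  S1 
(> = start, * = accepting)

start=S0; accept=S3; S0-0>S0; S0-1>S1; S1-0>S2; S1-1>S3; S2-0>S2; S2-1>S2; S3-0>S2; S3-1>S4; S4-0>S2; S4-1>S5; S5-0>S2; S5-1>S6; S6-0>S2; S6-1>S1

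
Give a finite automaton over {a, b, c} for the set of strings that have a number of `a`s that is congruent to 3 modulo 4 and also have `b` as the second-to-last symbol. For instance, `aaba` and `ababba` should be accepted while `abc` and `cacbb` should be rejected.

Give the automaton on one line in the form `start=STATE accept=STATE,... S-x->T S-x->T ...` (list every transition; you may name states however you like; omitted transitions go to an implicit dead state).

start=q0 accept=q6,q7 q0-a->q1 q0-b->q0 q0-c->q0 q1-a->q2 q1-b->q1 q1-c->q1 q2-a->q3 q2-b->q4 q2-c->q2 q3-a->q0 q3-b->q5 q3-c->q3 q4-a->q6 q4-b->q4 q4-c->q2 q5-a->q0 q5-b->q7 q5-c->q6 q6-a->q0 q6-b->q5 q6-c->q3 q7-a->q0 q7-b->q7 q7-c->q6

Run two small machines in parallel and take their product. The first has 4 states tracking the count of `a`s modulo 4; the second has 13 states tracking the last 2 symbols read. A product state is a pair (one from each), accepting exactly when both do. Equivalent product states are then merged.
An 8-state machine:
        a   b   c  
>  q0   q1  q0  q0 
   q1   q2  q1  q1 
   q2   q3  q4  q2 
   q3   q0  q5  q3 
   q4   q6  q4  q2 
   q5   q0  q7  q6 
 * q6   q0  q5  q3 
 * q7   q0  q7  q6 
(> = start, * = accepting)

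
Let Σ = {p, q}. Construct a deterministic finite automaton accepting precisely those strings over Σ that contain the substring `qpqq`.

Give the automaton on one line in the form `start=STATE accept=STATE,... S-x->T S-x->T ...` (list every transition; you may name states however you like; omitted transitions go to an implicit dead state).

Track how much of `qpqq` has been matched so far: state A is no progress, E is the absorbing accept state reached once `qpqq` has occurred. Intermediate states record partial matches; on a mismatch, fall back to the longest reusable overlap.
With 5 states:
       p  q 
>  A   A  B 
   B   C  B 
   C   A  D 
   D   C  E 
 * E   E  E 
(> = start, * = accepting)

start=A accept=E A-p->A A-q->B B-p->C B-q->B C-p->A C-q->D D-p->C D-q->E E-p->E E-q->E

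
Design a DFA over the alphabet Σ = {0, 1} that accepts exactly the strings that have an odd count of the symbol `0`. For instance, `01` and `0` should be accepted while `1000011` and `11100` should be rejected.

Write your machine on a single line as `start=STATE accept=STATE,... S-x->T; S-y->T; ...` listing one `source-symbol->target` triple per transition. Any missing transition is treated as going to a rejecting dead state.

start=q0; accept=q1; q0-0->q1; q0-1->q0; q1-0->q0; q1-1->q1

The only thing that matters is how many `0`s have appeared, reduced mod 2. Use one state per residue: q0 for 0, …, q1 for 1. Reading `0` moves to the next residue; anything else stays put. q1 is accepting.
        0   1  
>  q0   q1  q0 
 * q1   q0  q1 
(> = start, * = accepting)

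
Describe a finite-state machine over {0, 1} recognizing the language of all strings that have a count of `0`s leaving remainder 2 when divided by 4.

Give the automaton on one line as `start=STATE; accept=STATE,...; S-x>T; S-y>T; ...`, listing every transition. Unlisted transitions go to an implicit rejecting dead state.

start=s0; accept=s2; s0-0>s1; s0-1>s0; s1-0>s2; s1-1>s1; s2-0>s3; s2-1>s2; s3-0>s0; s3-1>s3

The only thing that matters is how many `0`s have appeared, reduced mod 4. Use one state per residue: s0 for 0, …, s3 for 3. Reading `0` moves to the next residue; anything else stays put. s2 is accepting.
        0   1  
>  s0   s1  s0 
   s1   s2  s1 
 * s2   s3  s2 
   s3   s0  s3 
(> = start, * = accepting)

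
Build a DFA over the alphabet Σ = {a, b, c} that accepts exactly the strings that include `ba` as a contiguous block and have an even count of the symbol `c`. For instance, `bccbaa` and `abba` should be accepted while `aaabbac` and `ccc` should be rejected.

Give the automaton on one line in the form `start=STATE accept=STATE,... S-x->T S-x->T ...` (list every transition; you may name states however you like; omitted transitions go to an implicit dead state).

start=s0 accept=s3 s0-a->s0 s0-b->s1 s0-c->s2 s1-a->s3 s1-b->s1 s1-c->s2 s2-a->s2 s2-b->s4 s2-c->s0 s3-a->s3 s3-b->s3 s3-c->s5 s4-a->s5 s4-b->s4 s4-c->s0 s5-a->s5 s5-b->s5 s5-c->s3

Handle the two conditions separately and then intersect. The first has 3 states tracking whether and how much of `ba` has been seen; the second has 2 states tracking the count of `c`s modulo 2. A product state is a pair (one from each), accepting exactly when both do.
A 6-state machine:
        a   b   c  
>  s0   s0  s1  s2 
   s1   s3  s1  s2 
   s2   s2  s4  s0 
 * s3   s3  s3  s5 
   s4   s5  s4  s0 
   s5   s5  s5  s3 
(> = start, * = accepting)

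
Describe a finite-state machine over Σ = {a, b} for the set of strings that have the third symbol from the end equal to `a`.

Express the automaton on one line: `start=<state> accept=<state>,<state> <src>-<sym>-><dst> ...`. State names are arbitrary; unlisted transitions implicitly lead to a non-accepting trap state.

start=s0 accept=s7,s8,s9,s10 s0-a->s1 s0-b->s2 s1-a->s3 s1-b->s4 s2-a->s5 s2-b->s6 s3-a->s7 s3-b->s8 s4-a->s9 s4-b->s10 s5-a->s11 s5-b->s12 s6-a->s13 s6-b->s14 s7-a->s7 s7-b->s8 s8-a->s9 s8-b->s10 s9-a->s11 s9-b->s12 s10-a->s13 s10-b->s14 s11-a->s7 s11-b->s8 s12-a->s9 s12-b->s10 s13-a->s11 s13-b->s12 s14-a->s13 s14-b->s14

Because acceptance depends on a position counted from the end, the machine has to buffer the most recent 3 symbols. Make each state the string of the last up-to-3 symbols read; on input `x` shift the window left and append `x`. Accept when the buffered window has length 3 and begins with `a`.
A 15-state machine:
          a    b  
>  s0     s1   s2 
   s1     s3   s4 
   s2     s5   s6 
   s3     s7   s8 
   s4     s9  s10 
   s5    s11  s12 
   s6    s13  s14 
 * s7     s7   s8 
 * s8     s9  s10 
 * s9    s11  s12 
 * s10   s13  s14 
   s11    s7   s8 
   s12    s9  s10 
   s13   s11  s12 
   s14   s13  s14 
(> = start, * = accepting)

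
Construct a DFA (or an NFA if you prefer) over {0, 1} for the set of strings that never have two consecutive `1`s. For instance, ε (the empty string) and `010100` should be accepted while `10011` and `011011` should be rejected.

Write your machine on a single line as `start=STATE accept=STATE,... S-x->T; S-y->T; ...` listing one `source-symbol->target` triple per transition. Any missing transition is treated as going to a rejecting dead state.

start=q0; accept=q0,q1; q0-0->q0; q0-1->q1; q1-0->q0; q1-1->q2; q2-0->q2; q2-1->q2

This is the complement of 'contains `11`'. Use the same substring-matching states — q0 through q2 holding how much of `11` has just been matched — but flip the accepting set: everything except the trap q2 accepts.
With 3 states:
        0   1  
>* q0   q0  q1 
 * q1   q0  q2 
   q2   q2  q2 
(> = start, * = accepting)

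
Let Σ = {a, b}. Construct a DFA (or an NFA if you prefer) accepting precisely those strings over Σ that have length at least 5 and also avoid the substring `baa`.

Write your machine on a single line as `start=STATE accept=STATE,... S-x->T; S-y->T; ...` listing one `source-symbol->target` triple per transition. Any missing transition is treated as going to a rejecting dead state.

Build one automaton per condition and run them in lockstep. One (7 states) tracks the input length, saturating at 6; the other (4 states) tracks partial matches of the forbidden pattern `baa`. Each combined state is a pair, one component from each; accept when both components accept. Equivalent product states are then merged.
          a    b  
>  s0     s1   s2 
   s1     s3   s4 
   s2     s5   s4 
   s3     s6   s7 
   s4     s8   s7 
   s5     s9   s7 
   s6    s10  s11 
   s7    s12  s11 
   s8     s9  s11 
   s9     s9   s9 
   s10   s13  s14 
   s11   s15  s14 
   s12    s9  s14 
 * s13   s13  s14 
 * s14   s15  s14 
 * s15    s9  s14 
(> = start, * = accepting)

start=s0; accept=s13,s14,s15; s0-a->s1; s0-b->s2; s1-a->s3; s1-b->s4; s2-a->s5; s2-b->s4; s3-a->s6; s3-b->s7; s4-a->s8; s4-b->s7; s5-a->s9; s5-b->s7; s6-a->s10; s6-b->s11; s7-a->s12; s7-b->s11; s8-a->s9; s8-b->s11; s9-a->s9; s9-b->s9; s10-a->s13; s10-b->s14; s11-a->s15; s11-b->s14; s12-a->s9; s12-b->s14; s13-a->s13; s13-b->s14; s14-a->s15; s14-b->s14; s15-a->s9; s15-b->s14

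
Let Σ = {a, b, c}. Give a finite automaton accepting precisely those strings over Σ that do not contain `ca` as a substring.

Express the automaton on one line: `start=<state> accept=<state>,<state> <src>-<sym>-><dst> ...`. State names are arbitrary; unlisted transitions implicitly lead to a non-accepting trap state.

start=q0 accept=q0,q1 q0-a->q0 q0-b->q0 q0-c->q1 q1-a->q2 q1-b->q0 q1-c->q1 q2-a->q2 q2-b->q2 q2-c->q2

This is the complement of 'contains `ca`'. Use the same substring-matching states — q0 through q2 holding how much of `ca` has just been matched — but flip the accepting set: everything except the trap q2 accepts.
3 states suffice.
        a   b   c  
>* q0   q0  q0  q1 
 * q1   q2  q0  q1 
   q2   q2  q2  q2 
(> = start, * = accepting)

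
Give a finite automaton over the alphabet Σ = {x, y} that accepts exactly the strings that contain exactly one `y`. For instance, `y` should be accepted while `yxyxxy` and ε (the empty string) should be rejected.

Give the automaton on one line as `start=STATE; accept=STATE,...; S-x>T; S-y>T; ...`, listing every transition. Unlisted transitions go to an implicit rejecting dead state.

Count `y`s, saturating at 2: state S0 means no `y` yet, S1 means one `y` seen, S2 means more than one. Each `y` increments (capped at S2); other symbols loop. Accept from {S1}.
A 3-state machine:
        x   y  
>  S0   S0  S1 
 * S1   S1  S2 
   S2   S2  S2 
(> = start, * = accepting)

start=S0; accept=S1; S0-x>S0; S0-y>S1; S1-x>S1; S1-y>S2; S2-x>S2; S2-y>S2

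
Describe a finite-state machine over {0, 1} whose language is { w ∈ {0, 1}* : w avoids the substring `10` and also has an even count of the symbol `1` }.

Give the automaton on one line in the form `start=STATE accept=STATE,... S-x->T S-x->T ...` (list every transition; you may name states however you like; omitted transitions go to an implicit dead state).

start=A accept=A,D A-0->A A-1->B B-0->C B-1->D C-0->C C-1->E D-0->E D-1->B E-0->E E-1->C

Run two small machines in parallel and take their product. One (3 states) tracks partial matches of the forbidden pattern `10`; the other (2 states) tracks the count of `1`s modulo 2. Each combined state is a pair, one component from each; accept when both components accept.
With 5 states:
       0  1 
>* A   A  B 
   B   C  D 
   C   C  E 
 * D   E  B 
   E   E  C 
(> = start, * = accepting)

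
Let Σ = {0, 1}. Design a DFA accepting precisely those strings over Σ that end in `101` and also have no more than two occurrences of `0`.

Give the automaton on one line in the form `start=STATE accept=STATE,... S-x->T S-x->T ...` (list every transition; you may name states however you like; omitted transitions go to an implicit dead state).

start=q0 accept=q9,q12 q0-0->q1 q0-1->q2 q1-0->q3 q1-1->q4 q2-0->q5 q2-1->q2 q3-0->q6 q3-1->q7 q4-0->q8 q4-1->q4 q5-0->q3 q5-1->q9 q6-0->q6 q6-1->q10 q7-0->q11 q7-1->q7 q8-0->q6 q8-1->q12 q9-0->q8 q9-1->q4 q10-0->q11 q10-1->q10 q11-0->q6 q11-1->q13 q12-0->q11 q12-1->q7 q13-0->q11 q13-1->q10

Handle the two conditions separately and then intersect. One (4 states) tracks how much of the suffix `101` has currently been matched; the other (4 states) tracks the count of `0`s, saturating at 3. Each combined state is a pair, one component from each; accept when both components accept.
14 states suffice.
          0    1  
>  q0     q1   q2 
   q1     q3   q4 
   q2     q5   q2 
   q3     q6   q7 
   q4     q8   q4 
   q5     q3   q9 
   q6     q6  q10 
   q7    q11   q7 
   q8     q6  q12 
 * q9     q8   q4 
   q10   q11  q10 
   q11    q6  q13 
 * q12   q11   q7 
   q13   q11  q10 
(> = start, * = accepting)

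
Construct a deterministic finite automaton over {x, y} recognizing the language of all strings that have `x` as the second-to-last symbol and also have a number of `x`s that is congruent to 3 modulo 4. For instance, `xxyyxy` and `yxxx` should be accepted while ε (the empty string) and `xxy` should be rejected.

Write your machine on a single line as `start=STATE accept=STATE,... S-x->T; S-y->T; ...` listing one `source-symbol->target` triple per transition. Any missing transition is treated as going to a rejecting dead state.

start=q0; accept=q3,q5; q0-x->q1; q0-y->q0; q1-x->q2; q1-y->q1; q2-x->q3; q2-y->q4; q3-x->q0; q3-y->q5; q4-x->q6; q4-y->q4; q5-x->q0; q5-y->q7; q6-x->q0; q6-y->q5; q7-x->q0; q7-y->q7

Run two small machines in parallel and take their product. The first has 7 states tracking the last 2 symbols read; the second has 4 states tracking the count of `x`s modulo 4. A product state is a pair (one from each), accepting exactly when both do. Equivalent product states are then merged.
8 states suffice.
        x   y  
>  q0   q1  q0 
   q1   q2  q1 
   q2   q3  q4 
 * q3   q0  q5 
   q4   q6  q4 
 * q5   q0  q7 
   q6   q0  q5 
   q7   q0  q7 
(> = start, * = accepting)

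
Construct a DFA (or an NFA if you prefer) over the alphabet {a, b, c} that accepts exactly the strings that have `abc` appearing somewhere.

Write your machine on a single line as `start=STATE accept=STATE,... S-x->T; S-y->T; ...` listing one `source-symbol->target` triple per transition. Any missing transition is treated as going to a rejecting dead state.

start=s0; accept=s3; s0-a->s1; s0-b->s0; s0-c->s0; s1-a->s1; s1-b->s2; s1-c->s0; s2-a->s1; s2-b->s0; s2-c->s3; s3-a->s3; s3-b->s3; s3-c->s3

States s0..s2 record the length of the longest prefix of `abc` that matches the current input suffix. Reaching s3 means `abc` has been seen, and we stay there forever. Accept from s3.
With 4 states:
        a   b   c  
>  s0   s1  s0  s0 
   s1   s1  s2  s0 
   s2   s1  s0  s3 
 * s3   s3  s3  s3 
(> = start, * = accepting)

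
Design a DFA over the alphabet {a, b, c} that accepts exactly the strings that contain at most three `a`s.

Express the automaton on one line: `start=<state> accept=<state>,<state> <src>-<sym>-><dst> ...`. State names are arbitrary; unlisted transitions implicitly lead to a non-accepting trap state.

start=s0 accept=s0,s1,s2,s3 s0-a->s1 s0-b->s0 s0-c->s0 s1-a->s2 s1-b->s1 s1-c->s1 s2-a->s3 s2-b->s2 s2-c->s2 s3-a->s4 s3-b->s3 s3-c->s3 s4-a->s4 s4-b->s4 s4-c->s4

Only the number of `a`s matters, and only up to 4. Make a chain s0 → s1 → s2 → s3 → s4 advanced by each `a` (with s4 absorbing); every other symbol self-loops. The accepting set is {s0, s1, s2, s3}.
5 states suffice.
        a   b   c  
>* s0   s1  s0  s0 
 * s1   s2  s1  s1 
 * s2   s3  s2  s2 
 * s3   s4  s3  s3 
   s4   s4  s4  s4 
(> = start, * = accepting)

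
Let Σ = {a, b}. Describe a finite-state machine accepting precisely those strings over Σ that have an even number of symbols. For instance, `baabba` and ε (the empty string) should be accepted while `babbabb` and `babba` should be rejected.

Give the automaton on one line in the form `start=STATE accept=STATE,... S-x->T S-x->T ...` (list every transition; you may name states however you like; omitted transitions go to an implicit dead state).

start=s0 accept=s0 s0-a->s1 s0-b->s1 s1-a->s0 s1-b->s0

Count input length modulo 2: every symbol advances one step around the cycle s0 → s1 → s0. Accept at s0.
A 2-state machine:
        a   b  
>* s0   s1  s1 
   s1   s0  s0 
(> = start, * = accepting)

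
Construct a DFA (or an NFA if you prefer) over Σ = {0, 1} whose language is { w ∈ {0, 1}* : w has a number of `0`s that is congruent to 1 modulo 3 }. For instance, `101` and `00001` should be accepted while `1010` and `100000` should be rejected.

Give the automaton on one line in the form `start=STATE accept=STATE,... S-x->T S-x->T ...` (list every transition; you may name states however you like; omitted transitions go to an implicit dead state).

start=S0 accept=S1 S0-0->S1 S0-1->S0 S1-0->S2 S1-1->S1 S2-0->S0 S2-1->S2

Keep the running count of `0`s modulo 3: each `0` advances along the cycle S0 → S1 → S2 → S0 while other symbols loop. Accept at S1.
        0   1  
>  S0   S1  S0 
 * S1   S2  S1 
   S2   S0  S2 
(> = start, * = accepting)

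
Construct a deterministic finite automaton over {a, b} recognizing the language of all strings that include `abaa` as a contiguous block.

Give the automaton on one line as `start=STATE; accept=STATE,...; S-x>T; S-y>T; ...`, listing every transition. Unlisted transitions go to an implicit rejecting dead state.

start=s0; accept=s4; s0-a>s1; s0-b>s0; s1-a>s1; s1-b>s2; s2-a>s3; s2-b>s0; s3-a>s4; s3-b>s2; s4-a>s4; s4-b>s4

States s0..s3 record the length of the longest prefix of `abaa` that matches the current input suffix. Reaching s4 means `abaa` has been seen, and we stay there forever. Accept from s4.
5 states suffice.
        a   b  
>  s0   s1  s0 
   s1   s1  s2 
   s2   s3  s0 
   s3   s4  s2 
 * s4   s4  s4 
(> = start, * = accepting)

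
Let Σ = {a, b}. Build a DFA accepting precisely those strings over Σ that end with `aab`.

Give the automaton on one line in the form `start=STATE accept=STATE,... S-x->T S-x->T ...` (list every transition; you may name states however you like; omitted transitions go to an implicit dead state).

start=S0 accept=S3 S0-a->S1 S0-b->S0 S1-a->S2 S1-b->S0 S2-a->S2 S2-b->S3 S3-a->S1 S3-b->S0

Let each state record the length of the longest suffix of the input read so far that is also a prefix of `aab`. S1 means the last symbol is `a`; S2 means the last 2 symbols are `aa`; S3 means the last 3 symbols are `aab`. Accept only at S3, where the string currently ends in `aab`.
With 4 states:
        a   b  
>  S0   S1  S0 
   S1   S2  S0 
   S2   S2  S3 
 * S3   S1  S0 
(> = start, * = accepting)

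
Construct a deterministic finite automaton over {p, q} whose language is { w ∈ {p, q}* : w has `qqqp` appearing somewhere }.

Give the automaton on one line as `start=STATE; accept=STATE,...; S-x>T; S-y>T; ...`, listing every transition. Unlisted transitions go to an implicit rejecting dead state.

start=s0; accept=s4; s0-p>s0; s0-q>s1; s1-p>s0; s1-q>s2; s2-p>s0; s2-q>s3; s3-p>s4; s3-q>s3; s4-p>s4; s4-q>s4

Track how much of `qqqp` has been matched so far: state s0 is no progress, s4 is the absorbing accept state reached once `qqqp` has occurred. Intermediate states record partial matches; on a mismatch, fall back to the longest reusable overlap.
        p   q  
>  s0   s0  s1 
   s1   s0  s2 
   s2   s0  s3 
   s3   s4  s3 
 * s4   s4  s4 
(> = start, * = accepting)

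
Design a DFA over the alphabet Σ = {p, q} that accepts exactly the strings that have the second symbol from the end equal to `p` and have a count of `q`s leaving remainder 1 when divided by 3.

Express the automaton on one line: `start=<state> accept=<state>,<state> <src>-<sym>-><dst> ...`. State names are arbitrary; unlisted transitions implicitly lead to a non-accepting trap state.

Build one automaton per condition and run them in lockstep. The first has 7 states tracking the last 2 symbols read; the second has 3 states tracking the count of `q`s modulo 3. A product state is a pair (one from each), accepting exactly when both do.
A 15-state machine:
          p    q  
>  s0     s1   s2 
   s1     s3   s4 
   s2     s5   s6 
   s3     s3   s4 
 * s4     s5   s6 
   s5     s7   s8 
   s6     s9  s10 
 * s7     s7   s8 
   s8     s9  s10 
   s9    s11  s12 
   s10   s13  s14 
   s11   s11  s12 
   s12   s13  s14 
   s13    s3   s4 
   s14    s5   s6 
(> = start, * = accepting)

start=s0 accept=s4,s7 s0-p->s1 s0-q->s2 s1-p->s3 s1-q->s4 s2-p->s5 s2-q->s6 s3-p->s3 s3-q->s4 s4-p->s5 s4-q->s6 s5-p->s7 s5-q->s8 s6-p->s9 s6-q->s10 s7-p->s7 s7-q->s8 s8-p->s9 s8-q->s10 s9-p->s11 s9-q->s12 s10-p->s13 s10-q->s14 s11-p->s11 s11-q->s12 s12-p->s13 s12-q->s14 s13-p->s3 s13-q->s4 s14-p->s5 s14-q->s6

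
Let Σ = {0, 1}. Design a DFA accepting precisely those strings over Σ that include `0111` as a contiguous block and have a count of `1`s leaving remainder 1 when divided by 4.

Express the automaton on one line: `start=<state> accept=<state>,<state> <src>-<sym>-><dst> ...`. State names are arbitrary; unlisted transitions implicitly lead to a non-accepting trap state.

Build one automaton per condition and run them in lockstep. The first has 5 states tracking whether and how much of `0111` has been seen; the second has 4 states tracking the count of `1`s modulo 4. A product state is a pair (one from each), accepting exactly when both do.
A 20-state machine:
       0  1 
>  A   B  C 
   B   B  D 
   C   E  F 
   D   E  G 
   E   E  H 
   F   I  J 
   G   I  K 
   H   I  L 
   I   I  M 
   J   N  A 
   K   K  O 
   L   N  O 
   M   N  P 
   N   N  Q 
   O   O  R 
   P   B  R 
   Q   B  S 
 * R   R  T 
   S   E  T 
   T   T  K 
(> = start, * = accepting)

start=A accept=R A-0->B A-1->C B-0->B B-1->D C-0->E C-1->F D-0->E D-1->G E-0->E E-1->H F-0->I F-1->J G-0->I G-1->K H-0->I H-1->L I-0->I I-1->M J-0->N J-1->A K-0->K K-1->O L-0->N L-1->O M-0->N M-1->P N-0->N N-1->Q O-0->O O-1->R P-0->B P-1->R Q-0->B Q-1->S R-0->R R-1->T S-0->E S-1->T T-0->T T-1->K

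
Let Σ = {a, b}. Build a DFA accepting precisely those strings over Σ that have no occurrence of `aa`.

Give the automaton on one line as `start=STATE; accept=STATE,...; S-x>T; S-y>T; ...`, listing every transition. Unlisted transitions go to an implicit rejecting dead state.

This is the complement of 'contains `aa`'. Use the same substring-matching states — S0 through S2 holding how much of `aa` has just been matched — but flip the accepting set: everything except the trap S2 accepts.
3 states suffice.
        a   b  
>* S0   S1  S0 
 * S1   S2  S0 
   S2   S2  S2 
(> = start, * = accepting)

start=S0; accept=S0,S1; S0-a>S1; S0-b>S0; S1-a>S2; S1-b>S0; S2-a>S2; S2-b>S2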